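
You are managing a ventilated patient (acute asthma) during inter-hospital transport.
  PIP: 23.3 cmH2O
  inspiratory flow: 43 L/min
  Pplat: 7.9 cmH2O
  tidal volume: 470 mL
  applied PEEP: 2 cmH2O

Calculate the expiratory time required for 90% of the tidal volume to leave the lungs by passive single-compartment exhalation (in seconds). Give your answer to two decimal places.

Flow: 43 L/min ÷ 60 = 0.7167 L/s.
R = (PIP − Pplat)/V̇ = (23.3 − 7.9) / 0.7167 = 15.4/0.7167 = 21.487 cmH2O·s/L.
C = Vt/(Pplat − PEEP) = 470.0 / (7.9 − 2) = 470.0/5.9 = 79.661 mL/cmH2O.
τ = R × C = 21.487 × 0.07966 L/cmH2O = 1.712 s.
t = −τ·ln(1 − 0.90) = −1.712·ln(0.1) = 3.942 s.

3.94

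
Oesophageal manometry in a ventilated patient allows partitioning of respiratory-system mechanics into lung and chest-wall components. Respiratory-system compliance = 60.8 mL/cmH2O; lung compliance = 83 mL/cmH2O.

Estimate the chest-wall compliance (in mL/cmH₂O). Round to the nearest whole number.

227

1/Ccw = 1/Crs − 1/CL.
1/Ccw = 1/60.8 − 1/83 = 0.004399.
Ccw = 227.32 mL/cmH2O.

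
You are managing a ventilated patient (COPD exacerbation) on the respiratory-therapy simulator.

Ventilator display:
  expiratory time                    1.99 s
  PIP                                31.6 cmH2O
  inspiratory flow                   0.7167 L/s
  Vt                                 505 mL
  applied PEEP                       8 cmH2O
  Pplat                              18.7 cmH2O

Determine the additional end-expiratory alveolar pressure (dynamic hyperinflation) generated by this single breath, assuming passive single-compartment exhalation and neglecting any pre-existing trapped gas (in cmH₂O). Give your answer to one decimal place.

1.0

R = (PIP − Pplat)/V̇ = (31.6 − 18.7) / 0.7167 = 12.9/0.7167 = 17.999 cmH2O·s/L.
C = Vt/(Pplat − PEEP) = 505.0 / (18.7 − 8) = 505.0/10.7 = 47.196 mL/cmH2O.
τ = R × C = 17.999 × 0.0472 L/cmH2O = 0.8496 s.
Fraction remaining = e^(−Te/τ) = e^(−1.99/0.8496) = 0.09611; trapped volume = 505.0 × 0.09611 = 48.536 mL.
Additional alveolar pressure from trapping ≈ V_trapped / C = 48.536 / 47.196 = 1.028 cmH2O.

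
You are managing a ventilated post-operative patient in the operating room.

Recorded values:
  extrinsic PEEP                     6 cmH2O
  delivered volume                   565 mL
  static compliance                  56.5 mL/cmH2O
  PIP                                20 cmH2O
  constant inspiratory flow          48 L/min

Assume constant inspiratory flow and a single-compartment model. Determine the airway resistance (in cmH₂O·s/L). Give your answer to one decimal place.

5.0

Flow: 48 L/min ÷ 60 = 0.8 L/s.
Equation of motion (constant flow): PIP = Vt/C + R·V̇ + PEEP.
R·V̇ = PIP − Vt/C − PEEP = 20 − 565/56.5 − 6 = 20 − 10.0 − 6 = 4.0 cmH2O.
R = 4.0 / 0.8 = 5.0 cmH2O·s/L.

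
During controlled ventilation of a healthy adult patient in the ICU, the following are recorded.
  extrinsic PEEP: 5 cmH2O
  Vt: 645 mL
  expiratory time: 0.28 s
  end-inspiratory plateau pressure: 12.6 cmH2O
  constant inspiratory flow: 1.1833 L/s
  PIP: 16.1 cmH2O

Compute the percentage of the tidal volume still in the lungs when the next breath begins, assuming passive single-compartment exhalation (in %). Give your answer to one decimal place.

R = (PIP − Pplat)/V̇ = (16.1 − 12.6) / 1.1833 = 3.5/1.1833 = 2.958 cmH2O·s/L.
C = Vt/(Pplat − PEEP) = 645.0 / (12.6 − 5) = 645.0/7.6 = 84.868 mL/cmH2O.
τ = R × C = 2.958 × 0.08487 L/cmH2O = 0.251 s.
Fraction remaining at end-expiration = e^(−Te/τ) = e^(−0.28/0.251) = 0.3277 → 32.77%.

32.8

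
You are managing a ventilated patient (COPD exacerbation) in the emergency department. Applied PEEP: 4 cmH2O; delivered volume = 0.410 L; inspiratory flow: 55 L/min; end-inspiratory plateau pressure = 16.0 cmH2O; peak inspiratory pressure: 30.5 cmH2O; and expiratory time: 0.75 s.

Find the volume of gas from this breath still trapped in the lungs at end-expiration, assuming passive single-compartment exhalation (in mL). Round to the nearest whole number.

102

Flow: 55 L/min ÷ 60 = 0.9167 L/s.
R = (PIP − Pplat)/V̇ = (30.5 − 16.0) / 0.9167 = 14.5/0.9167 = 15.818 cmH2O·s/L.
C = Vt/(Pplat − PEEP) = 410.0 / (16.0 − 4) = 410.0/12.0 = 34.167 mL/cmH2O.
τ = R × C = 15.818 × 0.03417 L/cmH2O = 0.5405 s.
Fraction remaining = e^(−Te/τ) = e^(−0.75/0.5405) = 0.2497.
Trapped volume = 410.0 × 0.2497 = 102.38 mL.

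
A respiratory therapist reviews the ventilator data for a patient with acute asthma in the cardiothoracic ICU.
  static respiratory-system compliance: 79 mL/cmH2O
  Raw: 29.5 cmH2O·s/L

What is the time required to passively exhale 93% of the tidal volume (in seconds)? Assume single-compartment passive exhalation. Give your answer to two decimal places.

6.20

τ = R × C = 29.5 × 79 mL/cmH2O = 29.5 × 0.079 L/cmH2O = 2.331 s.
Exhaled fraction f = 1 − e^(−t/τ) → t = −τ·ln(1 − f) = −2.331·ln(0.07) = 6.199 s.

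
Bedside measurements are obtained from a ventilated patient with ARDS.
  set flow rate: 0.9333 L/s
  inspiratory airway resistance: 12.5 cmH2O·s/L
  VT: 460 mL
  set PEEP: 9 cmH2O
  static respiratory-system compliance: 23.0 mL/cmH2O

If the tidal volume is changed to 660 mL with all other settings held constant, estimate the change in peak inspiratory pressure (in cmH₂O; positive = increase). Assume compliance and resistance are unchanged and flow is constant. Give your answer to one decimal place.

PIP = Vt/C + R·V̇ + PEEP (constant-flow equation of motion).
Only the elastic term changes: ΔPIP = ΔVt / C = (660 − 460) / 23.0 = 8.696 cmH2O.

8.7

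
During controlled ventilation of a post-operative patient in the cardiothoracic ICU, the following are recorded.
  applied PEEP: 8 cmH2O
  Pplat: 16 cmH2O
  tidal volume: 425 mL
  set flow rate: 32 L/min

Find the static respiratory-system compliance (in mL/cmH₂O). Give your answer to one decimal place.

53.1

Cstat = Vt / (Pplat − PEEP) = 425 / (16 − 8) = 425 / 8.0 = 53.125 mL/cmH2O.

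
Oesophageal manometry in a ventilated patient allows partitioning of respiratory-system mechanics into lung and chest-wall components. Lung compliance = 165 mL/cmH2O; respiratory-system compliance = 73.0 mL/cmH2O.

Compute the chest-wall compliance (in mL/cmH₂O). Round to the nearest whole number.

1/Ccw = 1/Crs − 1/CL.
1/Ccw = 1/73.0 − 1/165 = 0.007638.
Ccw = 130.92 mL/cmH2O.

131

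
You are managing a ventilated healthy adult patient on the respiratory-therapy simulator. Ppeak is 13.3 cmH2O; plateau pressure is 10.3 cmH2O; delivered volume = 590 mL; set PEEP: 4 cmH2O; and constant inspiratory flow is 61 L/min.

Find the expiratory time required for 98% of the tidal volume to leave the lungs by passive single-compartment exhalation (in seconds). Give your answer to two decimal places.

1.08

Flow: 61 L/min ÷ 60 = 1.0167 L/s.
R = (PIP − Pplat)/V̇ = (13.3 − 10.3) / 1.0167 = 3.0/1.0167 = 2.951 cmH2O·s/L.
C = Vt/(Pplat − PEEP) = 590.0 / (10.3 − 4) = 590.0/6.3 = 93.651 mL/cmH2O.
τ = R × C = 2.951 × 0.09365 L/cmH2O = 0.2764 s.
t = −τ·ln(1 − 0.98) = −0.2764·ln(0.02) = 1.081 s.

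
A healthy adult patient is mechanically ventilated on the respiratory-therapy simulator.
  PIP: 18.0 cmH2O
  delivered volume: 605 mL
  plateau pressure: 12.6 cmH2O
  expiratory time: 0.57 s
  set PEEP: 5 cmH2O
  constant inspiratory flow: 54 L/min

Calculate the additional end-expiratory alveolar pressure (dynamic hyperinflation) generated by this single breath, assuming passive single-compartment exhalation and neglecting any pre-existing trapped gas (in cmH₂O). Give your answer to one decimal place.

2.3

Flow: 54 L/min ÷ 60 = 0.9 L/s.
R = (PIP − Pplat)/V̇ = (18.0 − 12.6) / 0.9 = 5.4/0.9 = 6.0 cmH2O·s/L.
C = Vt/(Pplat − PEEP) = 605.0 / (12.6 − 5) = 605.0/7.6 = 79.605 mL/cmH2O.
τ = R × C = 6.0 × 0.07961 L/cmH2O = 0.4777 s.
Fraction remaining = e^(−Te/τ) = e^(−0.57/0.4777) = 0.3032; trapped volume = 605.0 × 0.3032 = 183.44 mL.
Additional alveolar pressure from trapping ≈ V_trapped / C = 183.44 / 79.605 = 2.304 cmH2O.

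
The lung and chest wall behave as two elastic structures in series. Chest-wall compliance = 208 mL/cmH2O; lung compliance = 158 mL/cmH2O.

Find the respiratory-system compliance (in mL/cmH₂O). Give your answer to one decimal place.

89.8

Lung and chest wall are elastances in series: 1/Crs = 1/CL + 1/Ccw.
1/Crs = 1/158 + 1/208 = 0.01114.
Crs = 89.767 mL/cmH2O.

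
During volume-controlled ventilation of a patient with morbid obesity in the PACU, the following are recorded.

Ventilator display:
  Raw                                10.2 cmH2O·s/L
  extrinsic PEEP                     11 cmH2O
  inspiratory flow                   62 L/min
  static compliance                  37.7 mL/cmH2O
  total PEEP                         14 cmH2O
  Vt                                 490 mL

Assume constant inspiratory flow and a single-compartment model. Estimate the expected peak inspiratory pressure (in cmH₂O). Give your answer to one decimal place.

37.5

Flow: 62 L/min ÷ 60 = 1.0333 L/s.
Total PEEP = 14 cmH2O (set 11 + intrinsic 3); this is the baseline alveolar pressure.
Equation of motion (constant flow): PIP = Vt/C + R·V̇ + PEEP.
PIP = 490/37.7 + 10.2×1.0333 + 14 = 12.997 + 10.54 + 14 = 37.537 cmH2O.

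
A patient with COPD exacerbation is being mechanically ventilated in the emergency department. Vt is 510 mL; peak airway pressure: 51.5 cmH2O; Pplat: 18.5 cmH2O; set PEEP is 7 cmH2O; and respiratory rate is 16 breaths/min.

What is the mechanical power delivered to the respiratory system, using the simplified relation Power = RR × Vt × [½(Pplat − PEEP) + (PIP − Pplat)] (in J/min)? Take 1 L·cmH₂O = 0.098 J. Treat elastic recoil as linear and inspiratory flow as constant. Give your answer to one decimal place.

31.0

Per-breath work = Vt × [½(Pplat−PEEP) + (PIP−Pplat)] = 0.510 × [0.5×11.5 + 33.0] = 0.510 × 38.75 = 19.763 L·cmH2O.
Power = 16 × 19.763 = 316.21 L·cmH2O/min.
× 0.098 J/(L·cmH2O) → 30.989 J/min.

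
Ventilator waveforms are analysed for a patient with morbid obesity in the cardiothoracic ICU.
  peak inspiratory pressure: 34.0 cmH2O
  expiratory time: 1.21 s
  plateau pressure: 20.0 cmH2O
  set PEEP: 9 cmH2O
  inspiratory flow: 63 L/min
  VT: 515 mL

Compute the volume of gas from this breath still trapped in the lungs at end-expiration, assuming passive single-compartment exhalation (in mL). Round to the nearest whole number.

Flow: 63 L/min ÷ 60 = 1.05 L/s.
R = (PIP − Pplat)/V̇ = (34.0 − 20.0) / 1.05 = 14.0/1.05 = 13.333 cmH2O·s/L.
C = Vt/(Pplat − PEEP) = 515.0 / (20.0 − 9) = 515.0/11.0 = 46.818 mL/cmH2O.
τ = R × C = 13.333 × 0.04682 L/cmH2O = 0.6243 s.
Fraction remaining = e^(−Te/τ) = e^(−1.21/0.6243) = 0.144.
Trapped volume = 515.0 × 0.144 = 74.16 mL.

74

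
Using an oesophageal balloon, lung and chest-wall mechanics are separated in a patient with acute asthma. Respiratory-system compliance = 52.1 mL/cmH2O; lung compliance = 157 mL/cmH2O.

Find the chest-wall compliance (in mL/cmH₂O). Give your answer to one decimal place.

78.0

1/Ccw = 1/Crs − 1/CL.
1/Ccw = 1/52.1 − 1/157 = 0.01282.
Ccw = 78.003 mL/cmH2O.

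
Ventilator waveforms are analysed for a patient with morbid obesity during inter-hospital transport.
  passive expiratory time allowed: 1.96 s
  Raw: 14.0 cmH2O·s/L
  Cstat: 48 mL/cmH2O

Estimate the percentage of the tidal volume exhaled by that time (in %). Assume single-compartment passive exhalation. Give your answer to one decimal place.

τ = R × C = 14.0 × 48 mL/cmH2O = 14.0 × 0.048 L/cmH2O = 0.672 s.
Passive exhalation: V(t)/V₀ = e^(−t/τ) = e^(−1.96/0.672) = 0.05411.
Fraction exhaled = 1 − 0.05411 = 0.9459 → 94.59%.

94.6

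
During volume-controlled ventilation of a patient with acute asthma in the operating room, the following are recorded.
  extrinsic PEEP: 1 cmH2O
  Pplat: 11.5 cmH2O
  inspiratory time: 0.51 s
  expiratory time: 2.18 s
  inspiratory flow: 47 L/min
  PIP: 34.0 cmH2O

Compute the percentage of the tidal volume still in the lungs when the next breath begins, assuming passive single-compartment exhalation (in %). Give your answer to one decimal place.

13.6

Flow: 47 L/min ÷ 60 = 0.7833 L/s.
Vt = flow × Ti = 0.7833 L/s × 0.51 s × 1000 mL/L = 399.48 mL.
R = (PIP − Pplat)/V̇ = (34.0 − 11.5) / 0.7833 = 22.5/0.7833 = 28.725 cmH2O·s/L.
C = Vt/(Pplat − PEEP) = 399.48 / (11.5 − 1) = 399.48/10.5 = 38.046 mL/cmH2O.
τ = R × C = 28.725 × 0.03805 L/cmH2O = 1.093 s.
Fraction remaining at end-expiration = e^(−Te/τ) = e^(−2.18/1.093) = 0.1361 → 13.61%.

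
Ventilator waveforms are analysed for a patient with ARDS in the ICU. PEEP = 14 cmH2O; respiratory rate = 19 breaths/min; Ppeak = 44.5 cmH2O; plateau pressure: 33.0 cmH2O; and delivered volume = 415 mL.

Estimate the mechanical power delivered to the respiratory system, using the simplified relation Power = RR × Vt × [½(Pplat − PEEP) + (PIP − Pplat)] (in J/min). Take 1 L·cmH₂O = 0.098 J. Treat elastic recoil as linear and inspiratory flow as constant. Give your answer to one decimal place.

Per-breath work = Vt × [½(Pplat−PEEP) + (PIP−Pplat)] = 0.415 × [0.5×19.0 + 11.5] = 0.415 × 21.0 = 8.715 L·cmH2O.
Power = 19 × 8.715 = 165.59 L·cmH2O/min.
× 0.098 J/(L·cmH2O) → 16.228 J/min.

16.2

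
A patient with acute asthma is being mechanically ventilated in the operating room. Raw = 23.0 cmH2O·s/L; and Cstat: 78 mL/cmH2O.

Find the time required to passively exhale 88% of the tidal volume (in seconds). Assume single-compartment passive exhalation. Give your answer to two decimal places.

3.80

τ = R × C = 23.0 × 78 mL/cmH2O = 23.0 × 0.078 L/cmH2O = 1.794 s.
Exhaled fraction f = 1 − e^(−t/τ) → t = −τ·ln(1 − f) = −1.794·ln(0.12) = 3.804 s.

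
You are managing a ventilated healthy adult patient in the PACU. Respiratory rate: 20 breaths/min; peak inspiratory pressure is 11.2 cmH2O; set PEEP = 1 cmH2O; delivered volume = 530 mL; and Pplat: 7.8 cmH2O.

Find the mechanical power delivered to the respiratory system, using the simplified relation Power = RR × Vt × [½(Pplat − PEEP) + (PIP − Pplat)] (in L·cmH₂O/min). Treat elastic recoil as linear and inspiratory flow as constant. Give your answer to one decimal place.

72.1

Per-breath work = Vt × [½(Pplat−PEEP) + (PIP−Pplat)] = 0.530 × [0.5×6.8 + 3.4] = 0.530 × 6.8 = 3.604 L·cmH2O.
Power = 20 × 3.604 = 72.08 L·cmH2O/min.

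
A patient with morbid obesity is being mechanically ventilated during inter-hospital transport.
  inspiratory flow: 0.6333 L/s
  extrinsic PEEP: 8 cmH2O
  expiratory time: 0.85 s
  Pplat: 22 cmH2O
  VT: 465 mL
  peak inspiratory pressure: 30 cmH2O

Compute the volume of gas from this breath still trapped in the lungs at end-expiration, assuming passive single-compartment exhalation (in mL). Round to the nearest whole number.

61

R = (PIP − Pplat)/V̇ = (30 − 22) / 0.6333 = 8.0/0.6333 = 12.632 cmH2O·s/L.
C = Vt/(Pplat − PEEP) = 465.0 / (22 − 8) = 465.0/14.0 = 33.214 mL/cmH2O.
τ = R × C = 12.632 × 0.03321 L/cmH2O = 0.4195 s.
Fraction remaining = e^(−Te/τ) = e^(−0.85/0.4195) = 0.1318.
Trapped volume = 465.0 × 0.1318 = 61.287 mL.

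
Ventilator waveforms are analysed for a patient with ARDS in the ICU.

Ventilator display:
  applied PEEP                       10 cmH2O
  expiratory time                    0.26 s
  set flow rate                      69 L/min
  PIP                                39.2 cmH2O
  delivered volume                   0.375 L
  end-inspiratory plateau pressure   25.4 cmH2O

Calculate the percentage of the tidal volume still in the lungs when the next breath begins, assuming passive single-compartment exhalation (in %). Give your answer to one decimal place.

41.1

Flow: 69 L/min ÷ 60 = 1.15 L/s.
R = (PIP − Pplat)/V̇ = (39.2 − 25.4) / 1.15 = 13.8/1.15 = 12.0 cmH2O·s/L.
C = Vt/(Pplat − PEEP) = 375.0 / (25.4 − 10) = 375.0/15.4 = 24.351 mL/cmH2O.
τ = R × C = 12.0 × 0.02435 L/cmH2O = 0.2922 s.
Fraction remaining at end-expiration = e^(−Te/τ) = e^(−0.26/0.2922) = 0.4107 → 41.07%.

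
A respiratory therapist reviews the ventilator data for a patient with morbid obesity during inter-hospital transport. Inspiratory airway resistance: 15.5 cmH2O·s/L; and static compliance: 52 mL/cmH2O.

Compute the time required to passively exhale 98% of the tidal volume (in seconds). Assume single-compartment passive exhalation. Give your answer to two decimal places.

3.15

τ = R × C = 15.5 × 52 mL/cmH2O = 15.5 × 0.052 L/cmH2O = 0.806 s.
Exhaled fraction f = 1 − e^(−t/τ) → t = −τ·ln(1 − f) = −0.806·ln(0.02) = 3.153 s.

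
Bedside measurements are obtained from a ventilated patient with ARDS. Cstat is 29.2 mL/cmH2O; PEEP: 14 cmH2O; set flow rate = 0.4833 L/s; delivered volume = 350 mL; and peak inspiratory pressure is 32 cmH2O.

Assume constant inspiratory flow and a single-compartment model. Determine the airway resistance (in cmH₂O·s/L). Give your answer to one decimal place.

12.4

Equation of motion (constant flow): PIP = Vt/C + R·V̇ + PEEP.
R·V̇ = PIP − Vt/C − PEEP = 32 − 350/29.2 − 14 = 32 − 11.986 − 14 = 6.014 cmH2O.
R = 6.014 / 0.4833 = 12.444 cmH2O·s/L.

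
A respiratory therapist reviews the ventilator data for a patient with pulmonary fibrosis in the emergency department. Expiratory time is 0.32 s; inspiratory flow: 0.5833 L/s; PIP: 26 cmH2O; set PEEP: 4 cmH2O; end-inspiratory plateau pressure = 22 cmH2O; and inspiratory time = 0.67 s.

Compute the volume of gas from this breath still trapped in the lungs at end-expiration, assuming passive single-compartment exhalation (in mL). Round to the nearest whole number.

46

Vt = flow × Ti = 0.5833 L/s × 0.67 s × 1000 mL/L = 390.81 mL.
R = (PIP − Pplat)/V̇ = (26 − 22) / 0.5833 = 4.0/0.5833 = 6.858 cmH2O·s/L.
C = Vt/(Pplat − PEEP) = 390.81 / (22 − 4) = 390.81/18.0 = 21.712 mL/cmH2O.
τ = R × C = 6.858 × 0.02171 L/cmH2O = 0.1489 s.
Fraction remaining = e^(−Te/τ) = e^(−0.32/0.1489) = 0.1166.
Trapped volume = 390.81 × 0.1166 = 45.568 mL.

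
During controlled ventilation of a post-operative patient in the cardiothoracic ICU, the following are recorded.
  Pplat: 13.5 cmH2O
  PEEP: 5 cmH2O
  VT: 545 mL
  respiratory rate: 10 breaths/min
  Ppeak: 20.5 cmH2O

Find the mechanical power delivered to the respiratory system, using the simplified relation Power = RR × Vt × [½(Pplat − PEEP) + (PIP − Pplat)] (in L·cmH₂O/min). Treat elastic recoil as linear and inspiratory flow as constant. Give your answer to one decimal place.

61.3

Per-breath work = Vt × [½(Pplat−PEEP) + (PIP−Pplat)] = 0.545 × [0.5×8.5 + 7.0] = 0.545 × 11.25 = 6.131 L·cmH2O.
Power = 10 × 6.131 = 61.31 L·cmH2O/min.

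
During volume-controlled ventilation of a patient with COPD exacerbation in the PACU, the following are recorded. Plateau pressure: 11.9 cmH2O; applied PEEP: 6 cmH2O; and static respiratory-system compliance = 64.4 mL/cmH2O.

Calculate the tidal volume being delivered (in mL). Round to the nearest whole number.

Vt = Cstat × (Pplat − PEEP) = 64.4 × (11.9 − 6) = 64.4 × 5.9 = 379.96 mL.

380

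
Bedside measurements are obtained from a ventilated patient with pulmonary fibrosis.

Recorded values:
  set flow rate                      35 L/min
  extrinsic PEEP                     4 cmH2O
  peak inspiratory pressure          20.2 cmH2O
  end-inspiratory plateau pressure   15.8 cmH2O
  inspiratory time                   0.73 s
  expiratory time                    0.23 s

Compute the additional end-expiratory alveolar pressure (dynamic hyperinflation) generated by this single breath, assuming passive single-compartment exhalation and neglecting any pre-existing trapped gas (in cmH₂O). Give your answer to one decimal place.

Flow: 35 L/min ÷ 60 = 0.5833 L/s.
Vt = flow × Ti = 0.5833 L/s × 0.73 s × 1000 mL/L = 425.81 mL.
R = (PIP − Pplat)/V̇ = (20.2 − 15.8) / 0.5833 = 4.4/0.5833 = 7.543 cmH2O·s/L.
C = Vt/(Pplat − PEEP) = 425.81 / (15.8 − 4) = 425.81/11.8 = 36.086 mL/cmH2O.
τ = R × C = 7.543 × 0.03609 L/cmH2O = 0.2722 s.
Fraction remaining = e^(−Te/τ) = e^(−0.23/0.2722) = 0.4296; trapped volume = 425.81 × 0.4296 = 182.93 mL.
Additional alveolar pressure from trapping ≈ V_trapped / C = 182.93 / 36.086 = 5.069 cmH2O.

5.1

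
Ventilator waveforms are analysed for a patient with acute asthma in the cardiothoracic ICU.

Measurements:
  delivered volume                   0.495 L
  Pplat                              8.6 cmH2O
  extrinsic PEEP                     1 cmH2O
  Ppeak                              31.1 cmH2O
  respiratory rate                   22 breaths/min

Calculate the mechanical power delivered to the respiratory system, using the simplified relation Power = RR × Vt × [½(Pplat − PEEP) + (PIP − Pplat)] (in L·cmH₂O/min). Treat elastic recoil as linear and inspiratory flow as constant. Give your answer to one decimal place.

Per-breath work = Vt × [½(Pplat−PEEP) + (PIP−Pplat)] = 0.495 × [0.5×7.6 + 22.5] = 0.495 × 26.3 = 13.019 L·cmH2O.
Power = 22 × 13.019 = 286.42 L·cmH2O/min.

286.4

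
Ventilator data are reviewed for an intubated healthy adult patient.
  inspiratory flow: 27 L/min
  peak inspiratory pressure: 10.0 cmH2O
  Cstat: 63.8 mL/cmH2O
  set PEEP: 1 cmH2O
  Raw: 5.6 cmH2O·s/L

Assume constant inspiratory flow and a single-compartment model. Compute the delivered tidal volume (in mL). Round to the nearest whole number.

413

Flow: 27 L/min ÷ 60 = 0.45 L/s.
Equation of motion (constant flow): PIP = Vt/C + R·V̇ + PEEP.
Vt/C = PIP − R·V̇ − PEEP = 10.0 − 2.52 − 1 = 6.48 cmH2O.
Vt = C × 6.48 = 63.8 × 6.48 = 413.42 mL.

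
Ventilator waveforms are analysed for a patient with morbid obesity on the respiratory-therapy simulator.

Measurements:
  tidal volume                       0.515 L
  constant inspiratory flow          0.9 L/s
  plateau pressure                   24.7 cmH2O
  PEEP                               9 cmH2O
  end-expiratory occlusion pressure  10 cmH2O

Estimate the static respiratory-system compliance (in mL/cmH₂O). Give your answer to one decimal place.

End-expiratory occlusion gives total PEEP = 10 cmH2O (intrinsic PEEP = 10 − 9 = 1). Use total PEEP for the elastic gradient.
Cstat = Vt / (Pplat − PEEPtotal) = 515 / (24.7 − 10) = 515 / 14.7 = 35.034 mL/cmH2O.

35.0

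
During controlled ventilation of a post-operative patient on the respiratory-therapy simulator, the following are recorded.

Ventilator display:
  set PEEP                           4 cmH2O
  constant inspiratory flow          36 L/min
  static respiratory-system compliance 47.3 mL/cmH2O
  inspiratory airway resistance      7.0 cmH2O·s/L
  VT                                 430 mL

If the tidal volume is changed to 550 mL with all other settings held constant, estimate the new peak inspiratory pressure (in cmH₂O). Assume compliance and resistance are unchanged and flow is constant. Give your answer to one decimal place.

Flow: 36 L/min ÷ 60 = 0.6 L/s.
PIP = Vt/C + R·V̇ + PEEP (constant-flow equation of motion).
Only the elastic term changes: ΔPIP = ΔVt / C = (550 − 430) / 47.3 = 2.537 cmH2O.
Original PIP = 430/47.3 + 7.0×0.6 + 4 = 17.291 cmH2O; new PIP = 17.291 + (2.537) = 19.828 cmH2O.

19.8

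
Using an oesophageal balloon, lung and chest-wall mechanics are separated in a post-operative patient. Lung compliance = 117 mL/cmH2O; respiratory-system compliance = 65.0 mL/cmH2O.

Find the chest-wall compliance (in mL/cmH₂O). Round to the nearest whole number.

1/Ccw = 1/Crs − 1/CL.
1/Ccw = 1/65.0 − 1/117 = 0.006838.
Ccw = 146.24 mL/cmH2O.

146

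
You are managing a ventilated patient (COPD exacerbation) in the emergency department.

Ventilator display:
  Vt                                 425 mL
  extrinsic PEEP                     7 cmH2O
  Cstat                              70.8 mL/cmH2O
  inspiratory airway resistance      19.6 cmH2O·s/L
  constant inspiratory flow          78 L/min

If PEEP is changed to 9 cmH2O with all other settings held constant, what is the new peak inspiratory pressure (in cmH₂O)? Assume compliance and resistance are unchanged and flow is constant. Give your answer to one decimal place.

40.5

Flow: 78 L/min ÷ 60 = 1.3 L/s.
PIP = Vt/C + R·V̇ + PEEP (constant-flow equation of motion).
Only the baseline term changes: ΔPIP = ΔPEEP = 9 − 7 = 2.0 cmH2O.
Original PIP = 425/70.8 + 19.6×1.3 + 7 = 38.483 cmH2O; new PIP = 38.483 + (2.0) = 40.483 cmH2O.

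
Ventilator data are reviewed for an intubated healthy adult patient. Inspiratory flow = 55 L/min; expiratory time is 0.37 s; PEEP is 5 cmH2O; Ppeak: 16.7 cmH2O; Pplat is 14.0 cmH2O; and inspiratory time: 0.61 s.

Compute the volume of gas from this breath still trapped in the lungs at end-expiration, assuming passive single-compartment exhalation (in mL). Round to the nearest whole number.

74

Flow: 55 L/min ÷ 60 = 0.9167 L/s.
Vt = flow × Ti = 0.9167 L/s × 0.61 s × 1000 mL/L = 559.19 mL.
R = (PIP − Pplat)/V̇ = (16.7 − 14.0) / 0.9167 = 2.7/0.9167 = 2.945 cmH2O·s/L.
C = Vt/(Pplat − PEEP) = 559.19 / (14.0 − 5) = 559.19/9.0 = 62.132 mL/cmH2O.
τ = R × C = 2.945 × 0.06213 L/cmH2O = 0.183 s.
Fraction remaining = e^(−Te/τ) = e^(−0.37/0.183) = 0.1324.
Trapped volume = 559.19 × 0.1324 = 74.037 mL.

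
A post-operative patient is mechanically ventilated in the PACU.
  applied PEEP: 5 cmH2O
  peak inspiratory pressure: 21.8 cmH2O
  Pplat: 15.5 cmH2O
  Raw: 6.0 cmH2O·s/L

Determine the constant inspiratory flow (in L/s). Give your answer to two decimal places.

1.05

flow = (PIP − Pplat) / Raw = 6.3 / 6.0 = 1.05 L/s.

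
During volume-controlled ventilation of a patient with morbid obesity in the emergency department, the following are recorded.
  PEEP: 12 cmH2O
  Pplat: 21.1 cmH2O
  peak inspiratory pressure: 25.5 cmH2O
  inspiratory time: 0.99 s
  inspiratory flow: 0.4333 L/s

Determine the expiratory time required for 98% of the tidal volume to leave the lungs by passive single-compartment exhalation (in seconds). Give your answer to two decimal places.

Vt = flow × Ti = 0.4333 L/s × 0.99 s × 1000 mL/L = 428.97 mL.
R = (PIP − Pplat)/V̇ = (25.5 − 21.1) / 0.4333 = 4.4/0.4333 = 10.155 cmH2O·s/L.
C = Vt/(Pplat − PEEP) = 428.97 / (21.1 − 12) = 428.97/9.1 = 47.14 mL/cmH2O.
τ = R × C = 10.155 × 0.04714 L/cmH2O = 0.4787 s.
t = −τ·ln(1 − 0.98) = −0.4787·ln(0.02) = 1.873 s.

1.87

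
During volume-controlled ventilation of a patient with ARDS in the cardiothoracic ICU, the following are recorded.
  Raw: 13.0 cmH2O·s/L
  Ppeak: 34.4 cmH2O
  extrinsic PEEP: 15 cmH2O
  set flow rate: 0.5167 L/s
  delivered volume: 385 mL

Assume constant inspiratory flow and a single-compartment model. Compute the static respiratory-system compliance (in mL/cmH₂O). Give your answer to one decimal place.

Equation of motion (constant flow): PIP = Vt/C + R·V̇ + PEEP.
Vt/C = PIP − R·V̇ − PEEP = 34.4 − 13.0×0.5167 − 15 = 34.4 − 6.717 − 15 = 12.683 cmH2O.
C = Vt / 12.683 = 385 / 12.683 = 30.356 mL/cmH2O.

30.4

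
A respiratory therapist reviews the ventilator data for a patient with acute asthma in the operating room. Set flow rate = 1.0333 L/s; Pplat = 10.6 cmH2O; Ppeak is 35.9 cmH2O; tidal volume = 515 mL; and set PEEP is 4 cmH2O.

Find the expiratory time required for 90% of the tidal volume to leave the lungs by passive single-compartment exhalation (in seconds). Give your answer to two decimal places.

R = (PIP − Pplat)/V̇ = (35.9 − 10.6) / 1.0333 = 25.3/1.0333 = 24.485 cmH2O·s/L.
C = Vt/(Pplat − PEEP) = 515.0 / (10.6 − 4) = 515.0/6.6 = 78.03 mL/cmH2O.
τ = R × C = 24.485 × 0.07803 L/cmH2O = 1.911 s.
t = −τ·ln(1 − 0.90) = −1.911·ln(0.1) = 4.4 s.

4.40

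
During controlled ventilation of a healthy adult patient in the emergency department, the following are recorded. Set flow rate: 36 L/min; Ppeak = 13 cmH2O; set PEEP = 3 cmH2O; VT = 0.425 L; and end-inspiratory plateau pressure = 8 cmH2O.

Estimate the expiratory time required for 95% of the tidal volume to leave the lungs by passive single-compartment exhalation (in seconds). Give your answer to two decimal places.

Flow: 36 L/min ÷ 60 = 0.6 L/s.
R = (PIP − Pplat)/V̇ = (13 − 8) / 0.6 = 5.0/0.6 = 8.333 cmH2O·s/L.
C = Vt/(Pplat − PEEP) = 425.0 / (8 − 3) = 425.0/5.0 = 85.0 mL/cmH2O.
τ = R × C = 8.333 × 0.085 L/cmH2O = 0.7083 s.
t = −τ·ln(1 − 0.95) = −0.7083·ln(0.05) = 2.122 s.

2.12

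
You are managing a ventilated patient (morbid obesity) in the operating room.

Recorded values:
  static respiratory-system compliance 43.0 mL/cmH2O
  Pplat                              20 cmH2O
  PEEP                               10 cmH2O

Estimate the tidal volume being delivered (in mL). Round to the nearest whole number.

Vt = Cstat × (Pplat − PEEP) = 43.0 × (20 − 10) = 43.0 × 10.0 = 430.0 mL.

430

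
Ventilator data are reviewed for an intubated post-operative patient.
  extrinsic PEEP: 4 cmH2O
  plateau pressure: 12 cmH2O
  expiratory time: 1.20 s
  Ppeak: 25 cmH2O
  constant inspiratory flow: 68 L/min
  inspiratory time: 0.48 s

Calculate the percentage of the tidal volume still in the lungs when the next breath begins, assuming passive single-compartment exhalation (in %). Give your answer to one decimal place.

21.5

Flow: 68 L/min ÷ 60 = 1.1333 L/s.
Vt = flow × Ti = 1.1333 L/s × 0.48 s × 1000 mL/L = 543.98 mL.
R = (PIP − Pplat)/V̇ = (25 − 12) / 1.1333 = 13.0/1.1333 = 11.471 cmH2O·s/L.
C = Vt/(Pplat − PEEP) = 543.98 / (12 − 4) = 543.98/8.0 = 67.998 mL/cmH2O.
τ = R × C = 11.471 × 0.068 L/cmH2O = 0.78 s.
Fraction remaining at end-expiration = e^(−Te/τ) = e^(−1.20/0.78) = 0.2147 → 21.47%.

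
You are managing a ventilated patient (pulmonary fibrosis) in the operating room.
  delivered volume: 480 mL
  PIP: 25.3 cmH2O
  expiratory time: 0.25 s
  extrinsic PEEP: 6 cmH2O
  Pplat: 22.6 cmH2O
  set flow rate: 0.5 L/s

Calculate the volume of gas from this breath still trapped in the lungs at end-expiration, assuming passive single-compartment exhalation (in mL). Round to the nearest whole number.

97

R = (PIP − Pplat)/V̇ = (25.3 − 22.6) / 0.5 = 2.7/0.5 = 5.4 cmH2O·s/L.
C = Vt/(Pplat − PEEP) = 480.0 / (22.6 − 6) = 480.0/16.6 = 28.916 mL/cmH2O.
τ = R × C = 5.4 × 0.02892 L/cmH2O = 0.1562 s.
Fraction remaining = e^(−Te/τ) = e^(−0.25/0.1562) = 0.2018.
Trapped volume = 480.0 × 0.2018 = 96.864 mL.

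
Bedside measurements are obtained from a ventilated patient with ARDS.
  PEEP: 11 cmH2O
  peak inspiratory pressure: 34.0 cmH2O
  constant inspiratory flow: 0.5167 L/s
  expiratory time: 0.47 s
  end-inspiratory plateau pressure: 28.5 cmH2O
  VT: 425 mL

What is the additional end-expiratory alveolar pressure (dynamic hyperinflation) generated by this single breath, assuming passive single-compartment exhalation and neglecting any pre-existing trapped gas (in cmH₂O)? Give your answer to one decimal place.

R = (PIP − Pplat)/V̇ = (34.0 − 28.5) / 0.5167 = 5.5/0.5167 = 10.644 cmH2O·s/L.
C = Vt/(Pplat − PEEP) = 425.0 / (28.5 − 11) = 425.0/17.5 = 24.286 mL/cmH2O.
τ = R × C = 10.644 × 0.02429 L/cmH2O = 0.2585 s.
Fraction remaining = e^(−Te/τ) = e^(−0.47/0.2585) = 0.1623; trapped volume = 425.0 × 0.1623 = 68.978 mL.
Additional alveolar pressure from trapping ≈ V_trapped / C = 68.978 / 24.286 = 2.84 cmH2O.

2.8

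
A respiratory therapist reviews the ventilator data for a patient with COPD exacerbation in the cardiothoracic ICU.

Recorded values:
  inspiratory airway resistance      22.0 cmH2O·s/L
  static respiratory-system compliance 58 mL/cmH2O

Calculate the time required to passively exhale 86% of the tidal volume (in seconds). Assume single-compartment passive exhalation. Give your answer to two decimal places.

2.51

τ = R × C = 22.0 × 58 mL/cmH2O = 22.0 × 0.058 L/cmH2O = 1.276 s.
Exhaled fraction f = 1 − e^(−t/τ) → t = −τ·ln(1 − f) = −1.276·ln(0.14) = 2.509 s.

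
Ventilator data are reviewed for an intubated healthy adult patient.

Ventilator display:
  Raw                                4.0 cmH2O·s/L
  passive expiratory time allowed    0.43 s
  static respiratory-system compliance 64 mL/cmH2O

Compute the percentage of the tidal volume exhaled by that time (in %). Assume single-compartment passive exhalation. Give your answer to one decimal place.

81.4

τ = R × C = 4.0 × 64 mL/cmH2O = 4.0 × 0.064 L/cmH2O = 0.256 s.
Passive exhalation: V(t)/V₀ = e^(−t/τ) = e^(−0.43/0.256) = 0.1864.
Fraction exhaled = 1 − 0.1864 = 0.8136 → 81.36%.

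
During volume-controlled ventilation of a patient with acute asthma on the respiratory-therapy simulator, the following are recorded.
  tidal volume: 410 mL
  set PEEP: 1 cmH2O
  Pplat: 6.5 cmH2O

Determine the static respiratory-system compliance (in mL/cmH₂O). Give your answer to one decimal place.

Cstat = Vt / (Pplat − PEEP) = 410 / (6.5 − 1) = 410 / 5.5 = 74.545 mL/cmH2O.

74.5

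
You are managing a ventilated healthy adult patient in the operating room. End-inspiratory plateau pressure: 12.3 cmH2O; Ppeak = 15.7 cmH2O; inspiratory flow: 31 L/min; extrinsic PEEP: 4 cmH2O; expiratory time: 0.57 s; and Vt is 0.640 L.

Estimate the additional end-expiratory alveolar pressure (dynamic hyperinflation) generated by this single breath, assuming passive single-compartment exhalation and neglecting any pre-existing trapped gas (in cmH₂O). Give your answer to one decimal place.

2.7

Flow: 31 L/min ÷ 60 = 0.5167 L/s.
R = (PIP − Pplat)/V̇ = (15.7 − 12.3) / 0.5167 = 3.4/0.5167 = 6.58 cmH2O·s/L.
C = Vt/(Pplat − PEEP) = 640.0 / (12.3 − 4) = 640.0/8.3 = 77.108 mL/cmH2O.
τ = R × C = 6.58 × 0.07711 L/cmH2O = 0.5074 s.
Fraction remaining = e^(−Te/τ) = e^(−0.57/0.5074) = 0.3252; trapped volume = 640.0 × 0.3252 = 208.13 mL.
Additional alveolar pressure from trapping ≈ V_trapped / C = 208.13 / 77.108 = 2.699 cmH2O.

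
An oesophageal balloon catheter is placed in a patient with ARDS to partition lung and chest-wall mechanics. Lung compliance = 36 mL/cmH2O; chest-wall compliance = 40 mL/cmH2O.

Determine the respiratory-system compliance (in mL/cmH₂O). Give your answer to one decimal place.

Lung and chest wall are elastances in series: 1/Crs = 1/CL + 1/Ccw.
1/Crs = 1/36 + 1/40 = 0.05278.
Crs = 18.947 mL/cmH2O.

18.9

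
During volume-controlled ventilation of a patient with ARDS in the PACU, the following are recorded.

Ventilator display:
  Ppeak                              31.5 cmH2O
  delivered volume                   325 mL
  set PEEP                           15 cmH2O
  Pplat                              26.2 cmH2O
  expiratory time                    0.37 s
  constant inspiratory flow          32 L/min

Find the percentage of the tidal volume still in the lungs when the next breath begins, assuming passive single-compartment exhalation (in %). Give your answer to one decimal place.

27.7

Flow: 32 L/min ÷ 60 = 0.5333 L/s.
R = (PIP − Pplat)/V̇ = (31.5 − 26.2) / 0.5333 = 5.3/0.5333 = 9.938 cmH2O·s/L.
C = Vt/(Pplat − PEEP) = 325.0 / (26.2 − 15) = 325.0/11.2 = 29.018 mL/cmH2O.
τ = R × C = 9.938 × 0.02902 L/cmH2O = 0.2884 s.
Fraction remaining at end-expiration = e^(−Te/τ) = e^(−0.37/0.2884) = 0.2772 → 27.72%.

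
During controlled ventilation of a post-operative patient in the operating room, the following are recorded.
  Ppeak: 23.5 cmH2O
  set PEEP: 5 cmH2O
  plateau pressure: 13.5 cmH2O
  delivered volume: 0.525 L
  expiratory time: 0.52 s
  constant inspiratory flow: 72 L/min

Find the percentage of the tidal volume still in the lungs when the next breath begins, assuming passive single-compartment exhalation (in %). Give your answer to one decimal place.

Flow: 72 L/min ÷ 60 = 1.2 L/s.
R = (PIP − Pplat)/V̇ = (23.5 − 13.5) / 1.2 = 10.0/1.2 = 8.333 cmH2O·s/L.
C = Vt/(Pplat − PEEP) = 525.0 / (13.5 − 5) = 525.0/8.5 = 61.765 mL/cmH2O.
τ = R × C = 8.333 × 0.06177 L/cmH2O = 0.5147 s.
Fraction remaining at end-expiration = e^(−Te/τ) = e^(−0.52/0.5147) = 0.3641 → 36.41%.

36.4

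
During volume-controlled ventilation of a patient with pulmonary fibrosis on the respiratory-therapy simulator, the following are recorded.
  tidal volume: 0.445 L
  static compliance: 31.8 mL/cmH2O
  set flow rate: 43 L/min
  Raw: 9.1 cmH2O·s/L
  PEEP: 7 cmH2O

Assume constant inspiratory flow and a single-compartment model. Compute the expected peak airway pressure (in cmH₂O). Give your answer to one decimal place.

27.5

Flow: 43 L/min ÷ 60 = 0.7167 L/s.
Equation of motion (constant flow): PIP = Vt/C + R·V̇ + PEEP.
PIP = 445/31.8 + 9.1×0.7167 + 7 = 13.994 + 6.522 + 7 = 27.516 cmH2O.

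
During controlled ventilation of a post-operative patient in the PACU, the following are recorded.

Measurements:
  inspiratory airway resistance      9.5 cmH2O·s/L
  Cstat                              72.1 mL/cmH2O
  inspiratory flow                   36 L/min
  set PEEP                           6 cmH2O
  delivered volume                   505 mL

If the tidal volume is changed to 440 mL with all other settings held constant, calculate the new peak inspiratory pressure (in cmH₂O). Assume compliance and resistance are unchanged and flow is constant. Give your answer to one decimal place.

Flow: 36 L/min ÷ 60 = 0.6 L/s.
PIP = Vt/C + R·V̇ + PEEP (constant-flow equation of motion).
Only the elastic term changes: ΔPIP = ΔVt / C = (440 − 505) / 72.1 = -0.9015 cmH2O.
Original PIP = 505/72.1 + 9.5×0.6 + 6 = 18.704 cmH2O; new PIP = 18.704 + (-0.9015) = 17.803 cmH2O.

17.8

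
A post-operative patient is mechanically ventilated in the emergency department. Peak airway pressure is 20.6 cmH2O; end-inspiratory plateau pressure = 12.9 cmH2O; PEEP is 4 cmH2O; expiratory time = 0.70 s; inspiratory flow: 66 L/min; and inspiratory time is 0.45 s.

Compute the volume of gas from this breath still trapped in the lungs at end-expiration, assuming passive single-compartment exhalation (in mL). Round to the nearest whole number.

82

Flow: 66 L/min ÷ 60 = 1.1 L/s.
Vt = flow × Ti = 1.1 L/s × 0.45 s × 1000 mL/L = 495.0 mL.
R = (PIP − Pplat)/V̇ = (20.6 − 12.9) / 1.1 = 7.7/1.1 = 7.0 cmH2O·s/L.
C = Vt/(Pplat − PEEP) = 495.0 / (12.9 − 4) = 495.0/8.9 = 55.618 mL/cmH2O.
τ = R × C = 7.0 × 0.05562 L/cmH2O = 0.3893 s.
Fraction remaining = e^(−Te/τ) = e^(−0.70/0.3893) = 0.1656.
Trapped volume = 495.0 × 0.1656 = 81.972 mL.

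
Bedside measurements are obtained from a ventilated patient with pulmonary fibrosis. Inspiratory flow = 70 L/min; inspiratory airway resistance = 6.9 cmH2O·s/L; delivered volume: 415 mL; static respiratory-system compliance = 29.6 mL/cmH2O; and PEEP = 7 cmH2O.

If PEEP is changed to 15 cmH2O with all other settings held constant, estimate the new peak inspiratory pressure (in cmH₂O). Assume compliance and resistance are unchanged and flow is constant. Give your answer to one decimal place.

Flow: 70 L/min ÷ 60 = 1.1667 L/s.
PIP = Vt/C + R·V̇ + PEEP (constant-flow equation of motion).
Only the baseline term changes: ΔPIP = ΔPEEP = 15 − 7 = 8.0 cmH2O.
Original PIP = 415/29.6 + 6.9×1.1667 + 7 = 29.071 cmH2O; new PIP = 29.071 + (8.0) = 37.071 cmH2O.

37.1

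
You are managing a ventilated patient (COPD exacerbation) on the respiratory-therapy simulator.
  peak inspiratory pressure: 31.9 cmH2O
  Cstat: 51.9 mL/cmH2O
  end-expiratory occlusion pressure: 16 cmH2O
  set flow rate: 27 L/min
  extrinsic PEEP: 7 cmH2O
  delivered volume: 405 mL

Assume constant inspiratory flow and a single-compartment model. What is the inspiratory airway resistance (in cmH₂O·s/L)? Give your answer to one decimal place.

18.0

Flow: 27 L/min ÷ 60 = 0.45 L/s.
Total PEEP = 16 cmH2O (set 7 + intrinsic 9); this is the baseline alveolar pressure.
Equation of motion (constant flow): PIP = Vt/C + R·V̇ + PEEP.
R·V̇ = PIP − Vt/C − PEEP = 31.9 − 405/51.9 − 16 = 31.9 − 7.803 − 16 = 8.097 cmH2O.
R = 8.097 / 0.45 = 17.993 cmH2O·s/L.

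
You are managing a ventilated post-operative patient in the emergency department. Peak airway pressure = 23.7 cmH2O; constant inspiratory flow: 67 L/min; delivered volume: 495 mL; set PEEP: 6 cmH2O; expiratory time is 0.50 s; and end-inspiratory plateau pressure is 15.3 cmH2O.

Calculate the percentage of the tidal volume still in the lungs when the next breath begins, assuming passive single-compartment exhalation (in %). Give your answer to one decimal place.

Flow: 67 L/min ÷ 60 = 1.1167 L/s.
R = (PIP − Pplat)/V̇ = (23.7 − 15.3) / 1.1167 = 8.4/1.1167 = 7.522 cmH2O·s/L.
C = Vt/(Pplat − PEEP) = 495.0 / (15.3 − 6) = 495.0/9.3 = 53.226 mL/cmH2O.
τ = R × C = 7.522 × 0.05323 L/cmH2O = 0.4004 s.
Fraction remaining at end-expiration = e^(−Te/τ) = e^(−0.50/0.4004) = 0.2869 → 28.69%.

28.7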